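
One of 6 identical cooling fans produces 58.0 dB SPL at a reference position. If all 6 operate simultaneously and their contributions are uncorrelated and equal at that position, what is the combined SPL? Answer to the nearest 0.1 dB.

6 equal incoherent sources raise the level by 10·log₁₀(6) = 7.78 dB.
L_total = 58.0 + 7.78 = 65.8 dB SPL.

65.8 dB SPL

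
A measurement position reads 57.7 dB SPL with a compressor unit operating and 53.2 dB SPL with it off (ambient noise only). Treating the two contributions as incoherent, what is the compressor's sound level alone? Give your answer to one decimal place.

Remove the background by subtracting linear intensities:
L_src = 10·log₁₀(10^(57.7/10) − 10^(53.2/10)) = 10·log₁₀(379900) = 55.8 dB SPL.

55.8 dB SPL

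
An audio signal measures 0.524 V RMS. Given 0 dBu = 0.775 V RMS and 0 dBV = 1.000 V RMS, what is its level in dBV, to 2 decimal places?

-5.61 dBV

dBV = 20·log₁₀(V / 1.000 V).
20·log₁₀(0.524/1.000) = -5.61 dBV.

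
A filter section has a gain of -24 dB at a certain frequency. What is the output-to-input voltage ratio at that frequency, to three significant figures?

Voltage ratio = 10^(dB/20).
10^(-24/20) = 10^(-1.200) = 0.0631.

0.0631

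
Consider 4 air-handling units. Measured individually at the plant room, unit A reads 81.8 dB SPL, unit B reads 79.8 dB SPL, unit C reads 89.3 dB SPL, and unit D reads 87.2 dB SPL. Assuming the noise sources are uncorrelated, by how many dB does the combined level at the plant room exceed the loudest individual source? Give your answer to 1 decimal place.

Incoherent sources sum as intensities:
L_total = 10·log₁₀(10^(81.8/10) + 10^(79.8/10) + 10^(89.3/10) + 10^(87.2/10)) = 92.10 dB SPL.
Excess over the loudest (89.3 dB): 92.10 − 89.3 = 2.8 dB.

2.8 dB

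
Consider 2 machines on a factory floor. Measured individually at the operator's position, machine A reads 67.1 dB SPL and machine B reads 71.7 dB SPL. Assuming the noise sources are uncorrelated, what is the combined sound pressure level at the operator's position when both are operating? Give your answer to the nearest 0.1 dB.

Add the sources as powers (linear), then convert back to dB:
L_total = 10·log₁₀(10^(67.1/10) + 10^(71.7/10)) = 10·log₁₀(19920000) = 73.0 dB SPL.

73.0 dB SPL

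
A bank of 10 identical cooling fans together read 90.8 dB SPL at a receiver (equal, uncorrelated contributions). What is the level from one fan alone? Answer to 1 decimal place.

80.8 dB SPL

10 equal incoherent sources add 10·log₁₀(10) = 10.00 dB over one source.
L_one = 90.8 − 10.00 = 80.8 dB SPL.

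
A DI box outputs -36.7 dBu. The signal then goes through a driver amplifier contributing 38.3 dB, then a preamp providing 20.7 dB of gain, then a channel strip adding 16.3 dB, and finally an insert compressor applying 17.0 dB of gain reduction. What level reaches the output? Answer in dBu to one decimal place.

+21.6 dBu

Cascaded gains and losses add directly in dB.
-36.7 + 38.3 + 20.7 + 16.3 − 17.0 = +21.6 dBu.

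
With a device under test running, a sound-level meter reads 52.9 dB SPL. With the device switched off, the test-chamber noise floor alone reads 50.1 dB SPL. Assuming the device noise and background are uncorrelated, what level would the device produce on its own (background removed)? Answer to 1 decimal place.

Background correction is a power subtraction:
L_src = 10·log₁₀(10^(52.9/10) − 10^(50.1/10)) = 10·log₁₀(92660) = 49.7 dB SPL.

49.7 dB SPL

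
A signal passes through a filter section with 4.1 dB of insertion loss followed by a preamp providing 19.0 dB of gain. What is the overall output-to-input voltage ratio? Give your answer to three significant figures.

Net gain = (−4.1) + 19.0 = 14.9 dB.
Voltage ratio = 10^(14.9/20) = 5.56.

5.56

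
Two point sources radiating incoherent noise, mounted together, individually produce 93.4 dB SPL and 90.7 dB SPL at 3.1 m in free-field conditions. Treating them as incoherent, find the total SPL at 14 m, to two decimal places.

82.17 dB SPL

Combined at 3.1 m: 10·log₁₀(10^(93.4/10)+10^(90.7/10)) = 95.267 dB SPL.
Then apply −20·log₁₀(14/3.1) = -13.095 dB → 82.17 dB SPL.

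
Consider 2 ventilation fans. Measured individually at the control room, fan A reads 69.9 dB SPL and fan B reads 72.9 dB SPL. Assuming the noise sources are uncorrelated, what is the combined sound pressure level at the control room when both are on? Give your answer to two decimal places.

74.66 dB SPL

Add the sources as powers (linear), then convert back to dB:
L_total = 10·log₁₀(10^(69.9/10) + 10^(72.9/10)) = 10·log₁₀(29270000) = 74.66 dB SPL.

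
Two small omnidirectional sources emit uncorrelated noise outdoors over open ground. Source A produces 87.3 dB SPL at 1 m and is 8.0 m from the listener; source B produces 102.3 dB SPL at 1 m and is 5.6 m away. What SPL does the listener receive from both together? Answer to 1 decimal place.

87.4 dB SPL

At the listener: L_A = 87.3 − 20·log₁₀(8.0) = 69.24 dB; L_B = 102.3 − 20·log₁₀(5.6) = 87.34 dB.
Combined: 10·log₁₀(10^(69.24/10)+10^(87.34/10)) = 87.4 dB SPL.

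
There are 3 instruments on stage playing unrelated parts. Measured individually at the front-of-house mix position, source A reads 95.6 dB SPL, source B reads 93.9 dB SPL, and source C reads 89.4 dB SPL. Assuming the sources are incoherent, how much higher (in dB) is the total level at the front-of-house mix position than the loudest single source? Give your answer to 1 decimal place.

Incoherent sources sum as intensities:
L_total = 10·log₁₀(10^(95.6/10) + 10^(93.9/10) + 10^(89.4/10)) = 98.42 dB SPL.
Excess over the loudest (95.6 dB): 98.42 − 95.6 = 2.8 dB.

2.8 dB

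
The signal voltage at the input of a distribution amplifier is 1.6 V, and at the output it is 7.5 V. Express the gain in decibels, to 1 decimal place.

Voltage ratio → dB uses the 20·log₁₀ form:
20·log₁₀(7.5/1.6) = 20·log₁₀(4.688) = 13.4 dB.

13.4 dB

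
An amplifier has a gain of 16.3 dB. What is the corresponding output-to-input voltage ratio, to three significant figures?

6.53

Voltage ratio = 10^(dB/20).
10^(16.3/20) = 10^(0.8150) = 6.53.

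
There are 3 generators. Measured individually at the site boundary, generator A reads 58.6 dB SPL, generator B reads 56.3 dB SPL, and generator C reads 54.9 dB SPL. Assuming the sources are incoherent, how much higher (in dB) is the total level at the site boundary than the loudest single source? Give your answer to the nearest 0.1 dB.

Uncorrelated sources add in intensity (power), not in dB.
L_total = 10·log₁₀(10^(58.6/10) + 10^(56.3/10) + 10^(54.9/10)) = 61.64 dB SPL.
Excess over the loudest (58.6 dB): 61.64 − 58.6 = 3.0 dB.

3.0 dB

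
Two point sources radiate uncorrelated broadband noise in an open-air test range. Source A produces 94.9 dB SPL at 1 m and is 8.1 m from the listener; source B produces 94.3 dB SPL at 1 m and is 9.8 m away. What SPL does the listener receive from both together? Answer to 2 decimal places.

78.76 dB SPL

At the listener: L_A = 94.9 − 20·log₁₀(8.1) = 76.730 dB; L_B = 94.3 − 20·log₁₀(9.8) = 74.475 dB.
Combined: 10·log₁₀(10^(76.730/10)+10^(74.475/10)) = 78.76 dB SPL.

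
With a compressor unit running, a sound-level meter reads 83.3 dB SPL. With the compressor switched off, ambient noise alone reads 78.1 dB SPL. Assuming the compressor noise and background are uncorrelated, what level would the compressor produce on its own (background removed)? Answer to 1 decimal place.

81.7 dB SPL

Background correction is a power subtraction:
L_src = 10·log₁₀(10^(83.3/10) − 10^(78.1/10)) = 10·log₁₀(149200000) = 81.7 dB SPL.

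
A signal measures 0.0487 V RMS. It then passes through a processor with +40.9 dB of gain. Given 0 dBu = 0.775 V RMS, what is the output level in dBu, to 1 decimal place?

+16.9 dBu

Input level: 20·log₁₀(0.0487/0.775) = -24.04 dBu.
Output: -24.04 + 40.9 = +16.9 dBu.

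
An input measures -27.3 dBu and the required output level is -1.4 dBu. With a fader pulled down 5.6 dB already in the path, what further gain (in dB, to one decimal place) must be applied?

31.5 dB

The required make-up gain is the shortfall in the dB sum.
G = -1.4 − (-27.3) + 5.6 = 31.5 dB.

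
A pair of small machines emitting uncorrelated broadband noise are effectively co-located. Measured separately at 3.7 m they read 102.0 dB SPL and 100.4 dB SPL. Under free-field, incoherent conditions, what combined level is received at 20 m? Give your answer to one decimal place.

Combined at 3.7 m: 10·log₁₀(10^(102.0/10)+10^(100.4/10)) = 104.28 dB SPL.
Then apply −20·log₁₀(20/3.7) = -14.66 dB → 89.6 dB SPL.

89.6 dB SPL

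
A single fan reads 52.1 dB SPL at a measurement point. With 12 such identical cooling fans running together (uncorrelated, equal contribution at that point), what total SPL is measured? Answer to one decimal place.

62.9 dB SPL

12 equal incoherent sources raise the level by 10·log₁₀(12) = 10.79 dB.
L_total = 52.1 + 10.79 = 62.9 dB SPL.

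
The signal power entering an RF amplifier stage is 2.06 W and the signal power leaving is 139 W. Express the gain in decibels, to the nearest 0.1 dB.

Power is a power quantity, so gain = 10·log₁₀(P_out/P_in).
10·log₁₀(139/2.06) = 10·log₁₀(67.48) = 18.3 dB.

18.3 dB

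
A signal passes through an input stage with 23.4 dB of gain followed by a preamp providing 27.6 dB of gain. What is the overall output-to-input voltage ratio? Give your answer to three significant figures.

355

Net gain = 23.4 + 27.6 = 51.0 dB.
Voltage ratio = 10^(51.0/20) = 355.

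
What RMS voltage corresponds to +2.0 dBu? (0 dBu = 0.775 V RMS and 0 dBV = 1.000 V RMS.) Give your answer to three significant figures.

0.976 V

V = 0.775 V × 10^(+2.0/20).
= 0.775 × 1.259 = 0.976 V.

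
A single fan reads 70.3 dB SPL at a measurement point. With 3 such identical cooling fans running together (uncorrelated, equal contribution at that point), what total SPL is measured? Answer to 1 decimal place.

75.1 dB SPL

3 equal incoherent sources raise the level by 10·log₁₀(3) = 4.77 dB.
L_total = 70.3 + 4.77 = 75.1 dB SPL.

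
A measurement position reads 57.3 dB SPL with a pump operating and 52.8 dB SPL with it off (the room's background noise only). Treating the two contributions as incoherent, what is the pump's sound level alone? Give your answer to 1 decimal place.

55.4 dB SPL

Background correction is a power subtraction:
L_src = 10·log₁₀(10^(57.3/10) − 10^(52.8/10)) = 10·log₁₀(346500) = 55.4 dB SPL.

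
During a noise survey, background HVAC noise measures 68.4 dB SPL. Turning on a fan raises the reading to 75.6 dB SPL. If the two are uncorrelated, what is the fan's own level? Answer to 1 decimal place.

74.7 dB SPL

Subtract intensities: L_src = 10·log₁₀(10^(L_total/10) − 10^(L_bg/10)).
L_src = 10·log₁₀(10^(75.6/10) − 10^(68.4/10)) = 10·log₁₀(29390000) = 74.7 dB SPL.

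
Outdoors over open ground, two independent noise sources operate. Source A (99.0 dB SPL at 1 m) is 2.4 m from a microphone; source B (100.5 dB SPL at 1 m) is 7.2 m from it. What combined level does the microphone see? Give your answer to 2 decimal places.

92.03 dB SPL

At the listener: L_A = 99.0 − 20·log₁₀(2.4) = 91.396 dB; L_B = 100.5 − 20·log₁₀(7.2) = 83.353 dB.
Combined: 10·log₁₀(10^(91.396/10)+10^(83.353/10)) = 92.03 dB SPL.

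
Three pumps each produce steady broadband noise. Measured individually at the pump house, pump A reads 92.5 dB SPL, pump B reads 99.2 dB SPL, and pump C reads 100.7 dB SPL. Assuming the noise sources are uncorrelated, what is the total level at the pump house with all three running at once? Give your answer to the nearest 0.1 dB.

Uncorrelated sources add in intensity (power), not in dB.
L_total = 10·log₁₀(10^(92.5/10) + 10^(99.2/10) + 10^(100.7/10)) = 10·log₁₀(21845000000) = 103.4 dB SPL.

103.4 dB SPL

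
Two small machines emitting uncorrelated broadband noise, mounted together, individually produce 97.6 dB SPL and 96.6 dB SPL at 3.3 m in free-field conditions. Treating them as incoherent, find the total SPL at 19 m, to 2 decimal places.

Combined at 3.3 m: 10·log₁₀(10^(97.6/10)+10^(96.6/10)) = 100.139 dB SPL.
Then apply −20·log₁₀(19/3.3) = -15.205 dB → 84.93 dB SPL.

84.93 dB SPL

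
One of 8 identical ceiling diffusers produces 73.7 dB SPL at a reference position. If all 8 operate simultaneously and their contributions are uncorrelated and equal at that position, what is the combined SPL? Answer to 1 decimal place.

82.7 dB SPL

8 equal incoherent sources raise the level by 10·log₁₀(8) = 9.03 dB.
L_total = 73.7 + 9.03 = 82.7 dB SPL.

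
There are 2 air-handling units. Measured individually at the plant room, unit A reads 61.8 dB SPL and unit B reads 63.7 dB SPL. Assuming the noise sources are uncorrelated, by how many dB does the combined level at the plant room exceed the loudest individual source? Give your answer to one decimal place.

2.2 dB

Add the sources as powers (linear), then convert back to dB:
L_total = 10·log₁₀(10^(61.8/10) + 10^(63.7/10)) = 65.86 dB SPL.
Excess over the loudest (63.7 dB): 65.86 − 63.7 = 2.2 dB.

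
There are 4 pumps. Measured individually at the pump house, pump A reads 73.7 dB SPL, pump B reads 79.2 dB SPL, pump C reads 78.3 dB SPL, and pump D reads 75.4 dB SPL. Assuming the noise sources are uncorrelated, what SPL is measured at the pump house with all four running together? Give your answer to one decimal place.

Uncorrelated sources add in intensity (power), not in dB.
L_total = 10·log₁₀(10^(73.7/10) + 10^(79.2/10) + 10^(78.3/10) + 10^(75.4/10)) = 10·log₁₀(208900000) = 83.2 dB SPL.

83.2 dB SPL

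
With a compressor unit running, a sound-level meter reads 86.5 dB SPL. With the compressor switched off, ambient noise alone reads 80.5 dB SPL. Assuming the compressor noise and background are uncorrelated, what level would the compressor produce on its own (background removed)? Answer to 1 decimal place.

Background correction is a power subtraction:
L_src = 10·log₁₀(10^(86.5/10) − 10^(80.5/10)) = 10·log₁₀(334500000) = 85.2 dB SPL.

85.2 dB SPL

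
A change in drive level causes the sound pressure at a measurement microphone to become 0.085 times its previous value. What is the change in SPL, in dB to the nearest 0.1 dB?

SPL change from a pressure ratio uses the 20·log₁₀ form:
20·log₁₀(0.085) = -21.4 dB.

-21.4 dB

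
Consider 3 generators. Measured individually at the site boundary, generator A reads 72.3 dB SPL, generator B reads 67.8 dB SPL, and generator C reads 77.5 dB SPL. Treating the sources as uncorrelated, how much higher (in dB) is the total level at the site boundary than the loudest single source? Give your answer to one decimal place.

1.5 dB

Add the sources as powers (linear), then convert back to dB:
L_total = 10·log₁₀(10^(72.3/10) + 10^(67.8/10) + 10^(77.5/10)) = 78.99 dB SPL.
Excess over the loudest (77.5 dB): 78.99 − 77.5 = 1.5 dB.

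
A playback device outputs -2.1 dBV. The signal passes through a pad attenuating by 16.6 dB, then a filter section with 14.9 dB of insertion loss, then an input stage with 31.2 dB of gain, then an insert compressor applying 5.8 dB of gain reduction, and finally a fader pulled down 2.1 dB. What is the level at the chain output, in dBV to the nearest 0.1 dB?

-10.3 dBV

Gain stages sum in dB:
-2.1 − 16.6 − 14.9 + 31.2 − 5.8 − 2.1 = -10.3 dBV.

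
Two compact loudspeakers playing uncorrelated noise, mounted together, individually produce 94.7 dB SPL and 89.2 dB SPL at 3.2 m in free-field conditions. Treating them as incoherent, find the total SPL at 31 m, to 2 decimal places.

Combined at 3.2 m: 10·log₁₀(10^(94.7/10)+10^(89.2/10)) = 95.778 dB SPL.
Then apply −20·log₁₀(31/3.2) = -19.724 dB → 76.05 dB SPL.

76.05 dB SPL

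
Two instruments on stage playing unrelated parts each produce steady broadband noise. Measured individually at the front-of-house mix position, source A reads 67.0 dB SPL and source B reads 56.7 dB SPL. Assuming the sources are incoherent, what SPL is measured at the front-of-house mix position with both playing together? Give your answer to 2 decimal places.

Incoherent sources sum as intensities:
L_total = 10·log₁₀(10^(67.0/10) + 10^(56.7/10)) = 10·log₁₀(5480000) = 67.39 dB SPL.

67.39 dB SPL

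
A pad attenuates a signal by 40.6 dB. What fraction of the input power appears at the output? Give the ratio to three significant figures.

Power ratio = 10^(dB/10).
10^(-40.6/10) = 10^(-4.060) = 0.0000871.

0.0000871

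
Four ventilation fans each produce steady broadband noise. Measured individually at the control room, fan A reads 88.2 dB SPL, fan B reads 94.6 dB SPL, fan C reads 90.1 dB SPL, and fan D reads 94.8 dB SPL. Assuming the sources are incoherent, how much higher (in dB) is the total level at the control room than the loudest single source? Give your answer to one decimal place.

4.0 dB

Uncorrelated sources add in intensity (power), not in dB.
L_total = 10·log₁₀(10^(88.2/10) + 10^(94.6/10) + 10^(90.1/10) + 10^(94.8/10)) = 98.80 dB SPL.
Excess over the loudest (94.8 dB): 98.80 − 94.8 = 4.0 dB.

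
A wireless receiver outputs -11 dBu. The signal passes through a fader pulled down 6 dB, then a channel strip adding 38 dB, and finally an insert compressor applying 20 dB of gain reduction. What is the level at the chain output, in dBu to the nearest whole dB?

+1 dBu

Gain stages sum in dB:
-11 − 6 + 38 − 20 = +1 dBu.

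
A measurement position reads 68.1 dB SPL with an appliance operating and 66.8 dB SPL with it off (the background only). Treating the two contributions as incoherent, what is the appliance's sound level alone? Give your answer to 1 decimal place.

62.2 dB SPL

Remove the background by subtracting linear intensities:
L_src = 10·log₁₀(10^(68.1/10) − 10^(66.8/10)) = 10·log₁₀(1670000) = 62.2 dB SPL.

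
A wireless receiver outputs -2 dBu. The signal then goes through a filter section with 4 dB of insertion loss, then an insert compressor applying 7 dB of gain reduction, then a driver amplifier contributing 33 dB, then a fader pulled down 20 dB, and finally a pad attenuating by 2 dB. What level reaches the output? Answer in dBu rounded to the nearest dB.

-2 dBu

Gain stages sum in dB:
-2 − 4 − 7 + 33 − 20 − 2 = -2 dBu.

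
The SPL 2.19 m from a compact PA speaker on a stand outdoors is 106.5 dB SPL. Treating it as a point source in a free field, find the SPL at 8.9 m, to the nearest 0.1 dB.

94.3 dB SPL

Inverse-square spreading gives ΔL = −20·log₁₀(d₂/d₁).
ΔL = −20·log₁₀(8.9/2.19) = -12.18 dB, so L₂ = 106.5 + (-12.18) = 94.3 dB SPL.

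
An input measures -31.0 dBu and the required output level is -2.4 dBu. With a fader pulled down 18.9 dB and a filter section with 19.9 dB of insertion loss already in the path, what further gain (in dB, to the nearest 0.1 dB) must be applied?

The required make-up gain is the shortfall in the dB sum.
G = -2.4 − (-31.0) + 18.9 + 19.9 = 67.4 dB.

67.4 dB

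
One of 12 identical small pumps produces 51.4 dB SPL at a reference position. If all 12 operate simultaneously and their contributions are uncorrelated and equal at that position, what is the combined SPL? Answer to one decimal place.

12 equal incoherent sources raise the level by 10·log₁₀(12) = 10.79 dB.
L_total = 51.4 + 10.79 = 62.2 dB SPL.

62.2 dB SPL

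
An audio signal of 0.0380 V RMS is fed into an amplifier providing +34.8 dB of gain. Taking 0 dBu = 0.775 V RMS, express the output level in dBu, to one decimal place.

Input level: 20·log₁₀(0.0380/0.775) = -26.19 dBu.
Output: -26.19 + 34.8 = +8.6 dBu.

+8.6 dBu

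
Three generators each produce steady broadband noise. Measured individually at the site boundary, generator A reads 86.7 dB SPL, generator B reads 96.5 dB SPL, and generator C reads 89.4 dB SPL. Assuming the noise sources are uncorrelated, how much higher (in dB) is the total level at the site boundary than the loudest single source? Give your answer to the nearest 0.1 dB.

1.1 dB

Uncorrelated sources add in intensity (power), not in dB.
L_total = 10·log₁₀(10^(86.7/10) + 10^(96.5/10) + 10^(89.4/10)) = 97.64 dB SPL.
Excess over the loudest (96.5 dB): 97.64 − 96.5 = 1.1 dB.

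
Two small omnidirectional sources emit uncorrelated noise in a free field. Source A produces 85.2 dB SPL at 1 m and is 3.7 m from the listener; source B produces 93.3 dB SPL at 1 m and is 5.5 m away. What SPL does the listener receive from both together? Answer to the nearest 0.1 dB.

79.8 dB SPL

At the listener: L_A = 85.2 − 20·log₁₀(3.7) = 73.84 dB; L_B = 93.3 − 20·log₁₀(5.5) = 78.49 dB.
Combined: 10·log₁₀(10^(73.84/10)+10^(78.49/10)) = 79.8 dB SPL.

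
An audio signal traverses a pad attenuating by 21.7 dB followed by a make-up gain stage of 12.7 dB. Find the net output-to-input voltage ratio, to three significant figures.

Net gain = (−21.7) + 12.7 = -9.0 dB.
Voltage ratio = 10^(-9.0/20) = 0.355.

0.355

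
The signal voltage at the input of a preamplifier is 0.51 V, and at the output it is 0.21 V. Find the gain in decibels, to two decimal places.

Voltage is an amplitude quantity, so gain = 20·log₁₀(V_out/V_in).
20·log₁₀(0.21/0.51) = 20·log₁₀(0.4118) = -7.71 dB.

-7.71 dB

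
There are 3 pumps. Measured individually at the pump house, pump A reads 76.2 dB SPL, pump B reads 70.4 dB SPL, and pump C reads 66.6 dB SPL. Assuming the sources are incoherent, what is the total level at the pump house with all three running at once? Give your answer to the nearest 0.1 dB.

77.6 dB SPL

Incoherent sources sum as intensities:
L_total = 10·log₁₀(10^(76.2/10) + 10^(70.4/10) + 10^(66.6/10)) = 10·log₁₀(57220000) = 77.6 dB SPL.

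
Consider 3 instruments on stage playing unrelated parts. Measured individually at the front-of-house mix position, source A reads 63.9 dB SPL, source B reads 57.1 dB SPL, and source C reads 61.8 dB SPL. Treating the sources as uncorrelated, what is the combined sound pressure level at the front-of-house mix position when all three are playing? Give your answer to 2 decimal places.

66.51 dB SPL

Uncorrelated sources add in intensity (power), not in dB.
L_total = 10·log₁₀(10^(63.9/10) + 10^(57.1/10) + 10^(61.8/10)) = 10·log₁₀(4481000) = 66.51 dB SPL.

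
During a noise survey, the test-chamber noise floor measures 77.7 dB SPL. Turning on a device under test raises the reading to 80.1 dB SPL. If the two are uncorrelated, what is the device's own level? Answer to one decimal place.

Background correction is a power subtraction:
L_src = 10·log₁₀(10^(80.1/10) − 10^(77.7/10)) = 10·log₁₀(43440000) = 76.4 dB SPL.

76.4 dB SPL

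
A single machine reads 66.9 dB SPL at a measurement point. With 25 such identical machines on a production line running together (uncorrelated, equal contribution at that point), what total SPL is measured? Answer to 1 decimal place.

25 equal incoherent sources raise the level by 10·log₁₀(25) = 13.98 dB.
L_total = 66.9 + 13.98 = 80.9 dB SPL.

80.9 dB SPL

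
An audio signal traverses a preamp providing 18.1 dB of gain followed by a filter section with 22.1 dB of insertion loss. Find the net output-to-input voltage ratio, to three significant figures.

Net gain = 18.1 + (−22.1) = -4.0 dB.
Voltage ratio = 10^(-4.0/20) = 0.631.

0.631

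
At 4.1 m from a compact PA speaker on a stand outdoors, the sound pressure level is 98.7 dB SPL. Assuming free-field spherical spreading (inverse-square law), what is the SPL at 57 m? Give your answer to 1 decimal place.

Free-field point source: level drops by 20·log₁₀ of the distance ratio.
ΔL = −20·log₁₀(57/4.1) = -22.86 dB, so L₂ = 98.7 + (-22.86) = 75.8 dB SPL.

75.8 dB SPL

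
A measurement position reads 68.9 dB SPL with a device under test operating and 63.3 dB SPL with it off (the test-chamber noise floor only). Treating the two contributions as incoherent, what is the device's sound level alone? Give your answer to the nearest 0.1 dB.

67.5 dB SPL

Background correction is a power subtraction:
L_src = 10·log₁₀(10^(68.9/10) − 10^(63.3/10)) = 10·log₁₀(5625000) = 67.5 dB SPL.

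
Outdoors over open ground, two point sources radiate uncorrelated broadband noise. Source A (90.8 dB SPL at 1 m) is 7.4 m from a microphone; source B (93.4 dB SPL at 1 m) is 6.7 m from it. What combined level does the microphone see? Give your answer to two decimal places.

At the listener: L_A = 90.8 − 20·log₁₀(7.4) = 73.415 dB; L_B = 93.4 − 20·log₁₀(6.7) = 76.879 dB.
Combined: 10·log₁₀(10^(73.415/10)+10^(76.879/10)) = 78.49 dB SPL.

78.49 dB SPL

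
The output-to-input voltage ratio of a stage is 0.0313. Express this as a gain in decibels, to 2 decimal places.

Voltage ratio → dB uses the 20·log₁₀ form:
20·log₁₀(0.0313) = -30.09 dB.

-30.09 dB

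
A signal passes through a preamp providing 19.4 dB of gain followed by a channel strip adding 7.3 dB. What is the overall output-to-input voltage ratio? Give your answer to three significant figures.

21.6

Net gain = 19.4 + 7.3 = 26.7 dB.
Voltage ratio = 10^(26.7/20) = 21.6.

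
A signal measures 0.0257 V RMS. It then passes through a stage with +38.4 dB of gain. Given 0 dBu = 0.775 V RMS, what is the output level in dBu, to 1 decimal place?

Input level: 20·log₁₀(0.0257/0.775) = -29.59 dBu.
Output: -29.59 + 38.4 = +8.8 dBu.

+8.8 dBu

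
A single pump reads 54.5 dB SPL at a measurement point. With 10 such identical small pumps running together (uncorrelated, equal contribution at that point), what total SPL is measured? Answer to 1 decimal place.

10 equal incoherent sources raise the level by 10·log₁₀(10) = 10.00 dB.
L_total = 54.5 + 10.00 = 64.5 dB SPL.

64.5 dB SPL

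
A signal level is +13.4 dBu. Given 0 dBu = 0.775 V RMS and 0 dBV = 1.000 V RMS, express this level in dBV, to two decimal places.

+11.19 dBV

The offset between the scales is 20·log₁₀(0.775/1.000) = −2.214 dB.
So dBV = +13.4 − 2.214 = +11.19 dBV.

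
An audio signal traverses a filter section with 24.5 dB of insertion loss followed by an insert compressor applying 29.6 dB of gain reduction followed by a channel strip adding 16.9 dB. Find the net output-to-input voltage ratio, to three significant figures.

Net gain = (−24.5) + (−29.6) + 16.9 = -37.2 dB.
Voltage ratio = 10^(-37.2/20) = 0.0138.

0.0138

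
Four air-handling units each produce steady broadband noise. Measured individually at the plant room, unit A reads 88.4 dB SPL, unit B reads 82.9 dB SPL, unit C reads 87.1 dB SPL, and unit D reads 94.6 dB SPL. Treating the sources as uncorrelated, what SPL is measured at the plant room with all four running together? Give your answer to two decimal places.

Uncorrelated sources add in intensity (power), not in dB.
L_total = 10·log₁₀(10^(88.4/10) + 10^(82.9/10) + 10^(87.1/10) + 10^(94.6/10)) = 10·log₁₀(4284000000) = 96.32 dB SPL.

96.32 dB SPL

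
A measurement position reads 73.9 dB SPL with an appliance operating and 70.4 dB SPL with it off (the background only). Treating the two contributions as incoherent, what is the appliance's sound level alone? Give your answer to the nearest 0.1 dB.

71.3 dB SPL

Remove the background by subtracting linear intensities:
L_src = 10·log₁₀(10^(73.9/10) − 10^(70.4/10)) = 10·log₁₀(13580000) = 71.3 dB SPL.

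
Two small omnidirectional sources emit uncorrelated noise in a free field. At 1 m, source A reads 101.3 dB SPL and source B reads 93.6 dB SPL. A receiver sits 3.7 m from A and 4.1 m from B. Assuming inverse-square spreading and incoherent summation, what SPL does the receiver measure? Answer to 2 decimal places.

90.50 dB SPL

At the listener: L_A = 101.3 − 20·log₁₀(3.7) = 89.936 dB; L_B = 93.6 − 20·log₁₀(4.1) = 81.344 dB.
Combined: 10·log₁₀(10^(89.936/10)+10^(81.344/10)) = 90.50 dB SPL.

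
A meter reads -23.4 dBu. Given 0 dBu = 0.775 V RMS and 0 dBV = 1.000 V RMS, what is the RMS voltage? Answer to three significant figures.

V = 0.775 V × 10^(-23.4/20).
= 0.775 × 0.06761 = 0.0524 V.

0.0524 V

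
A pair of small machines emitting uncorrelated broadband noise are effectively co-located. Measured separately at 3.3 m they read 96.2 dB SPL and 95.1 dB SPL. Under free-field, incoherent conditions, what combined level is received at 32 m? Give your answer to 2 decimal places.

Combined at 3.3 m: 10·log₁₀(10^(96.2/10)+10^(95.1/10)) = 98.695 dB SPL.
Then apply −20·log₁₀(32/3.3) = -19.733 dB → 78.96 dB SPL.

78.96 dB SPL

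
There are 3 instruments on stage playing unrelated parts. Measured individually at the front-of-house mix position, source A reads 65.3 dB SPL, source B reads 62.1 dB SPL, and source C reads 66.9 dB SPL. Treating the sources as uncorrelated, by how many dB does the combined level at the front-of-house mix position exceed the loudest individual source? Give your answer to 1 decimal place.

Add the sources as powers (linear), then convert back to dB:
L_total = 10·log₁₀(10^(65.3/10) + 10^(62.1/10) + 10^(66.9/10)) = 69.96 dB SPL.
Excess over the loudest (66.9 dB): 69.96 − 66.9 = 3.1 dB.

3.1 dB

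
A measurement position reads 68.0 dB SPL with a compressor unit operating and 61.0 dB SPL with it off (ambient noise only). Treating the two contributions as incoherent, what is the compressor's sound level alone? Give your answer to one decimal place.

Subtract intensities: L_src = 10·log₁₀(10^(L_total/10) − 10^(L_bg/10)).
L_src = 10·log₁₀(10^(68.0/10) − 10^(61.0/10)) = 10·log₁₀(5051000) = 67.0 dB SPL.

67.0 dB SPL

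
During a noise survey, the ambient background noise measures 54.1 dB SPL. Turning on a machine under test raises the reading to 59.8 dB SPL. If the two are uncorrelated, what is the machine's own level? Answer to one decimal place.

Subtract intensities: L_src = 10·log₁₀(10^(L_total/10) − 10^(L_bg/10)).
L_src = 10·log₁₀(10^(59.8/10) − 10^(54.1/10)) = 10·log₁₀(698000) = 58.4 dB SPL.

58.4 dB SPL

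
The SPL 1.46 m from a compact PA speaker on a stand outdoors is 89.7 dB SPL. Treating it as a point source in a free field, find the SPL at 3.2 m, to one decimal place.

82.9 dB SPL

Inverse-square spreading gives ΔL = −20·log₁₀(d₂/d₁).
ΔL = −20·log₁₀(3.2/1.46) = -6.82 dB, so L₂ = 89.7 + (-6.82) = 82.9 dB SPL.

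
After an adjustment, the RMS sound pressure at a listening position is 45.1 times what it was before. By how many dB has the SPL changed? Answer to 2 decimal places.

SPL change from a pressure ratio uses the 20·log₁₀ form:
20·log₁₀(45.1) = 33.08 dB.

33.08 dB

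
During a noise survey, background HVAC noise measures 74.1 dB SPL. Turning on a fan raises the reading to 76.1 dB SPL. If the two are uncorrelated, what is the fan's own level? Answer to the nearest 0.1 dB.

Subtract intensities: L_src = 10·log₁₀(10^(L_total/10) − 10^(L_bg/10)).
L_src = 10·log₁₀(10^(76.1/10) − 10^(74.1/10)) = 10·log₁₀(15030000) = 71.8 dB SPL.

71.8 dB SPL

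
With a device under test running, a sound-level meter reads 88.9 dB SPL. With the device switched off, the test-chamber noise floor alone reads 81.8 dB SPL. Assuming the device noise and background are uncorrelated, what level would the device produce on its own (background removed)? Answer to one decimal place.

88.0 dB SPL

Subtract intensities: L_src = 10·log₁₀(10^(L_total/10) − 10^(L_bg/10)).
L_src = 10·log₁₀(10^(88.9/10) − 10^(81.8/10)) = 10·log₁₀(624900000) = 88.0 dB SPL.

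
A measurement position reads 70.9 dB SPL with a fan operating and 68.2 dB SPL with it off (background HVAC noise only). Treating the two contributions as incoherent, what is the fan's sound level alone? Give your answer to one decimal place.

67.6 dB SPL

Remove the background by subtracting linear intensities:
L_src = 10·log₁₀(10^(70.9/10) − 10^(68.2/10)) = 10·log₁₀(5696000) = 67.6 dB SPL.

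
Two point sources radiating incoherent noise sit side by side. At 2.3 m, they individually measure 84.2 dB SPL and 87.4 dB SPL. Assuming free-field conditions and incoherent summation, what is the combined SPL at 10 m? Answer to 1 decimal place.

Combined at 2.3 m: 10·log₁₀(10^(84.2/10)+10^(87.4/10)) = 89.10 dB SPL.
Then apply −20·log₁₀(10/2.3) = -12.77 dB → 76.3 dB SPL.

76.3 dB SPL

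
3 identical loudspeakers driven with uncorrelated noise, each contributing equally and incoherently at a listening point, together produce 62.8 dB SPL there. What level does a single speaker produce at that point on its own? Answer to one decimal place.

3 equal incoherent sources add 10·log₁₀(3) = 4.77 dB over one source.
L_one = 62.8 − 4.77 = 58.0 dB SPL.

58.0 dB SPL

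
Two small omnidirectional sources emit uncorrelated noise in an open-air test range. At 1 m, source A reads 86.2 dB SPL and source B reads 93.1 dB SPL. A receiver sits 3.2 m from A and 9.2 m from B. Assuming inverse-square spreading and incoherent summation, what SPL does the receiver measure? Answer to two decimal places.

At the listener: L_A = 86.2 − 20·log₁₀(3.2) = 76.097 dB; L_B = 93.1 − 20·log₁₀(9.2) = 73.824 dB.
Combined: 10·log₁₀(10^(76.097/10)+10^(73.824/10)) = 78.12 dB SPL.

78.12 dB SPL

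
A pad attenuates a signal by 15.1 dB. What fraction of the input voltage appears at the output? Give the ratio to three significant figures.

Voltage ratio = 10^(dB/20).
10^(-15.1/20) = 10^(-0.7550) = 0.176.

0.176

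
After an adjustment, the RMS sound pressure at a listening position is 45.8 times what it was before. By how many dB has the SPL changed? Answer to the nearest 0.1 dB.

33.2 dB

Sound pressure is an amplitude quantity: ΔL = 20·log₁₀(p₂/p₁).
20·log₁₀(45.8) = 33.2 dB.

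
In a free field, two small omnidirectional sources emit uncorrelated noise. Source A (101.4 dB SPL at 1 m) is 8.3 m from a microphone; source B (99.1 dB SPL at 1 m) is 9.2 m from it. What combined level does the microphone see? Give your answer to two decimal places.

84.72 dB SPL

At the listener: L_A = 101.4 − 20·log₁₀(8.3) = 83.018 dB; L_B = 99.1 − 20·log₁₀(9.2) = 79.824 dB.
Combined: 10·log₁₀(10^(83.018/10)+10^(79.824/10)) = 84.72 dB SPL.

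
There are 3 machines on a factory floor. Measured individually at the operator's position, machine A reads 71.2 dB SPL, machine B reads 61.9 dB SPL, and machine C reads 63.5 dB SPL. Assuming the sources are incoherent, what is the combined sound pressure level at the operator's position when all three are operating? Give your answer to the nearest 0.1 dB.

Incoherent sources sum as intensities:
L_total = 10·log₁₀(10^(71.2/10) + 10^(61.9/10) + 10^(63.5/10)) = 10·log₁₀(16970000) = 72.3 dB SPL.

72.3 dB SPL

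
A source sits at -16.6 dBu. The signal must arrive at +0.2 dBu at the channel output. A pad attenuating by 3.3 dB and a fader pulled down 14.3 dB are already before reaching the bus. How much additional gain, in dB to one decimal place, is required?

The required make-up gain is the shortfall in the dB sum.
G = +0.2 − (-16.6) + 3.3 + 14.3 = 34.4 dB.

34.4 dB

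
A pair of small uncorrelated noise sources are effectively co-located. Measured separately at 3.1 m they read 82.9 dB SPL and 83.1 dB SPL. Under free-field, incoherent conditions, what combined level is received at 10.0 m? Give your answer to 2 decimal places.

Combined at 3.1 m: 10·log₁₀(10^(82.9/10)+10^(83.1/10)) = 86.011 dB SPL.
Then apply −20·log₁₀(10.0/3.1) = -10.173 dB → 75.84 dB SPL.

75.84 dB SPL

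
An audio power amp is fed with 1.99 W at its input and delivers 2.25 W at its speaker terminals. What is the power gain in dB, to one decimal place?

For a power ratio, dB = 10·log₁₀(P₂/P₁).
10·log₁₀(2.25/1.99) = 10·log₁₀(1.131) = 0.5 dB.

0.5 dB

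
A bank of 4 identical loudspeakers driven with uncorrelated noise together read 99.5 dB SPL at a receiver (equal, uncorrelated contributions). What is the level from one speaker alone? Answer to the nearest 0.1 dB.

93.5 dB SPL

4 equal incoherent sources add 10·log₁₀(4) = 6.02 dB over one source.
L_one = 99.5 − 6.02 = 93.5 dB SPL.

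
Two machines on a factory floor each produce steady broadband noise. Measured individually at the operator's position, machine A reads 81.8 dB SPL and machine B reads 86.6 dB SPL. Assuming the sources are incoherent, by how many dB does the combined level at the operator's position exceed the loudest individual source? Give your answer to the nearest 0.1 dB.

Incoherent sources sum as intensities:
L_total = 10·log₁₀(10^(81.8/10) + 10^(86.6/10)) = 87.84 dB SPL.
Excess over the loudest (86.6 dB): 87.84 − 86.6 = 1.2 dB.

1.2 dB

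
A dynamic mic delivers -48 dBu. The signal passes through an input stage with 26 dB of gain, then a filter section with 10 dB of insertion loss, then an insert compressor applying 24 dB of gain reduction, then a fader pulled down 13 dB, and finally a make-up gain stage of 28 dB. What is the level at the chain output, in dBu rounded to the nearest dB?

In dB, series stages simply add:
-48 + 26 − 10 − 24 − 13 + 28 = -41 dBu.

-41 dBu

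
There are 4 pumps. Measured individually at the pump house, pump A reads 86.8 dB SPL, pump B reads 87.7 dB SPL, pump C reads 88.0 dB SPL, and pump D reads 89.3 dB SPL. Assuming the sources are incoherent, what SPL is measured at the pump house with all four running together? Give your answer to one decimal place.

Uncorrelated sources add in intensity (power), not in dB.
L_total = 10·log₁₀(10^(86.8/10) + 10^(87.7/10) + 10^(88.0/10) + 10^(89.3/10)) = 10·log₁₀(2550000000) = 94.1 dB SPL.

94.1 dB SPL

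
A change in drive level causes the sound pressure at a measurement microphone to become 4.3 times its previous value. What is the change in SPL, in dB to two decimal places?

12.67 dB

Sound pressure is an amplitude quantity: ΔL = 20·log₁₀(p₂/p₁).
20·log₁₀(4.3) = 12.67 dB.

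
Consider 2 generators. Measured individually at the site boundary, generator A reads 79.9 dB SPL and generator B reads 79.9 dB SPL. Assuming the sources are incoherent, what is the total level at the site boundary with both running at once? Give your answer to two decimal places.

82.91 dB SPL

Incoherent sources sum as intensities:
L_total = 10·log₁₀(10^(79.9/10) + 10^(79.9/10)) = 10·log₁₀(195400000) = 82.91 dB SPL.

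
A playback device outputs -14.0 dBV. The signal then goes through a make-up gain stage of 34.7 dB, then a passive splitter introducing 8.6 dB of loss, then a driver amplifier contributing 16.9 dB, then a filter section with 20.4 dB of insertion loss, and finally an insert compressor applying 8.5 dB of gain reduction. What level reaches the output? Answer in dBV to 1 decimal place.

+0.1 dBV

Gain stages sum in dB:
-14.0 + 34.7 − 8.6 + 16.9 − 20.4 − 8.5 = +0.1 dBV.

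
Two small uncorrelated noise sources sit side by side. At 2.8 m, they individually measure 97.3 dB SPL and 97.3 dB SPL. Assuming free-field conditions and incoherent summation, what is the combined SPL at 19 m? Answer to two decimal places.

83.68 dB SPL

Combined at 2.8 m: 10·log₁₀(10^(97.3/10)+10^(97.3/10)) = 100.310 dB SPL.
Then apply −20·log₁₀(19/2.8) = -16.632 dB → 83.68 dB SPL.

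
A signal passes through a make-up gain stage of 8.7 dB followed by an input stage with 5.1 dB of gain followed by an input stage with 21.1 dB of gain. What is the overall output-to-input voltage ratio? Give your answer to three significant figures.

55.6

Net gain = 8.7 + 5.1 + 21.1 = 34.9 dB.
Voltage ratio = 10^(34.9/20) = 55.6.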